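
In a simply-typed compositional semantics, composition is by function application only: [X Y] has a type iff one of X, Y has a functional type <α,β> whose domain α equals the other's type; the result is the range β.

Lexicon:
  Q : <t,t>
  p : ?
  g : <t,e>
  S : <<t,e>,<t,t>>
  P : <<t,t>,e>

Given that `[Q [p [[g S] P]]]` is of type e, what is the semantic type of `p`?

<e,<<t,t>,e>>

For [Q [p [[g S] P]]] to have type e with Q of type <t,t>, [p [[g S] P]] must be the function: [p [[g S] P]] : <<t,t>,e>.
For [p [[g S] P]] to have type <<t,t>,e> with [[g S] P] of type e, p must be the function: p : <e,<<t,t>,e>>.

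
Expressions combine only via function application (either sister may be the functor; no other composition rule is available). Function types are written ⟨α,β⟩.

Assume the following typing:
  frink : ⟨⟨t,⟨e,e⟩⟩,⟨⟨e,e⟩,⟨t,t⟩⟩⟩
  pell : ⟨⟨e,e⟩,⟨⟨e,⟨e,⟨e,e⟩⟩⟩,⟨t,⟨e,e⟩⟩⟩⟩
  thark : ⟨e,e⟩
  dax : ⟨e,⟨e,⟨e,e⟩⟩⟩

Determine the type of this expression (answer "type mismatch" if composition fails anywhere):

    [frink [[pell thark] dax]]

[pell thark]: ⟨⟨e,e⟩,⟨⟨e,⟨e,⟨e,e⟩⟩⟩,⟨t,⟨e,e⟩⟩⟩⟩ applied to ⟨e,e⟩ yields ⟨⟨e,⟨e,⟨e,e⟩⟩⟩,⟨t,⟨e,e⟩⟩⟩.
[[pell thark] dax]: ⟨⟨e,⟨e,⟨e,e⟩⟩⟩,⟨t,⟨e,e⟩⟩⟩ applied to ⟨e,⟨e,⟨e,e⟩⟩⟩ yields ⟨t,⟨e,e⟩⟩.
[frink [[pell thark] dax]]: ⟨⟨t,⟨e,e⟩⟩,⟨⟨e,e⟩,⟨t,t⟩⟩⟩ applied to ⟨t,⟨e,e⟩⟩ yields ⟨⟨e,e⟩,⟨t,t⟩⟩.

⟨⟨e,e⟩,⟨t,t⟩⟩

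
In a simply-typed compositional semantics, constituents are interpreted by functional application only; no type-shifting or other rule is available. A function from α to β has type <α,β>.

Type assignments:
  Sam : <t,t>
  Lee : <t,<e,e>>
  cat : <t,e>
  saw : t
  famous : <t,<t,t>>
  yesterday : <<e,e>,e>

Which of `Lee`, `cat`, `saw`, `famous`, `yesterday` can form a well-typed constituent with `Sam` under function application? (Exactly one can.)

Lee : <t,<e,e>> — does not combine with Sam.
cat : <t,e> — does not combine with Sam.
saw — combines: Sam : <t,t> takes saw : t as argument, giving t.
famous : <t,<t,t>> — does not combine with Sam.
yesterday : <<e,e>,e> — does not combine with Sam.

saw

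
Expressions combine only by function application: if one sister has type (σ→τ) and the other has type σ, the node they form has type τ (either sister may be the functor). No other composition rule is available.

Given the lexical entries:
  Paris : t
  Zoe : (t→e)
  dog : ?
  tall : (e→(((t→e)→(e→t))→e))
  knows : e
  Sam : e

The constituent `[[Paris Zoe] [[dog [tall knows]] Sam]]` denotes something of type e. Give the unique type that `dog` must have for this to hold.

[[Paris Zoe] [[dog [tall knows]] Sam]] must have type e. The sister [Paris Zoe] has type e; that is not a function onto e, so [[dog [tall knows]] Sam] must be the functor, of type (e→e).
[[dog [tall knows]] Sam] must have type (e→e). The sister Sam has type e; that is not a function onto (e→e), so [dog [tall knows]] must be the functor, of type (e→(e→e)).
[dog [tall knows]] must have type (e→(e→e)). The sister [tall knows] has type (((t→e)→(e→t))→e); that is not a function onto (e→(e→e)), so dog must be the functor, of type ((((t→e)→(e→t))→e)→(e→(e→e))).

((((t→e)→(e→t))→e)→(e→(e→e)))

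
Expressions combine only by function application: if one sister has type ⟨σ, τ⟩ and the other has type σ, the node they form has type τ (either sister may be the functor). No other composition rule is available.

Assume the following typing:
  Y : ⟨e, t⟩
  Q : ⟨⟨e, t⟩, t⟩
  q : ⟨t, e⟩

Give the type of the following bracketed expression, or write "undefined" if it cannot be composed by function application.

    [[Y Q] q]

At [Y Q], Q : ⟨⟨e, t⟩, t⟩ takes Y : ⟨e, t⟩, giving t.
At [[Y Q] q], q : ⟨t, e⟩ takes [Y Q] : t, giving e.

e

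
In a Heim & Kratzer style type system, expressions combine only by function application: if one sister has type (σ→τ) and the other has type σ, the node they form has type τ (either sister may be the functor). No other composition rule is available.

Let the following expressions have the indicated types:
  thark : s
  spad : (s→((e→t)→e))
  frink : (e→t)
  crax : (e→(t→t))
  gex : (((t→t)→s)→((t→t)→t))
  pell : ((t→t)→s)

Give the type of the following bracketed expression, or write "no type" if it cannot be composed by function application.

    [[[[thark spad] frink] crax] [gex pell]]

t

At [thark spad], spad : (s→((e→t)→e)) takes thark : s, giving ((e→t)→e).
At [[thark spad] frink], [thark spad] : ((e→t)→e) takes frink : (e→t), giving e.
At [[[thark spad] frink] crax], crax : (e→(t→t)) takes [[thark spad] frink] : e, giving (t→t).
At [gex pell], gex : (((t→t)→s)→((t→t)→t)) takes pell : ((t→t)→s), giving ((t→t)→t).
At [[[[thark spad] frink] crax] [gex pell]], [gex pell] : ((t→t)→t) takes [[[thark spad] frink] crax] : (t→t), giving t.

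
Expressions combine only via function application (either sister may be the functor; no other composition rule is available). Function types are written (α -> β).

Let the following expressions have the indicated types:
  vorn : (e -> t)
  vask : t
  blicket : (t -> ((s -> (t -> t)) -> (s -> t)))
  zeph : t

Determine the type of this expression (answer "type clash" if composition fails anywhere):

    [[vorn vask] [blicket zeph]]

type clash

At [vorn vask]: neither (e -> t) nor t can take the other as argument; the node is ill-typed.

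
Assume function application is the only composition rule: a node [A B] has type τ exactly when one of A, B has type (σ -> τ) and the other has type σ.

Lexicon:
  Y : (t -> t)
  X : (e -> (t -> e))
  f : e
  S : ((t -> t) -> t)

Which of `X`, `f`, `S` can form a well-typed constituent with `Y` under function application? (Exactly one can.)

S

X : (e -> (t -> e)) — Y needs t; X needs e; neither fits.
f : e — Y needs t; f needs nothing (atomic); neither fits.
S — combines: S : ((t -> t) -> t) takes Y : (t -> t) as argument, giving t.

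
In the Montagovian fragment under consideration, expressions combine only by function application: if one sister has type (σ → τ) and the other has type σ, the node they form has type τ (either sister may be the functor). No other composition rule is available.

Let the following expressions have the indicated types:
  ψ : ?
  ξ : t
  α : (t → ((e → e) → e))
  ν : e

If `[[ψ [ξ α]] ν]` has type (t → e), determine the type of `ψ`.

[[ψ [ξ α]] ν] must have type (t → e). The sister ν has type e; that is not a function onto (t → e), so [ψ [ξ α]] must be the functor, of type (e → (t → e)).
[ψ [ξ α]] must have type (e → (t → e)). The sister [ξ α] has type ((e → e) → e); that is not a function onto (e → (t → e)), so ψ must be the functor, of type (((e → e) → e) → (e → (t → e))).

(((e → e) → e) → (e → (t → e)))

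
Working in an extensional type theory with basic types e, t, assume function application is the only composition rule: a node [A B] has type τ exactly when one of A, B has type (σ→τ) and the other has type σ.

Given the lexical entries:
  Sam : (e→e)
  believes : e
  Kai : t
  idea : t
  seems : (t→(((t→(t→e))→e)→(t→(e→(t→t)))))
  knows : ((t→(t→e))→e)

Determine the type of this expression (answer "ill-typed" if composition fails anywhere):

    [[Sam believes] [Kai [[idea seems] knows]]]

(t→t)

[Sam believes]: (e→e) applied to e yields e.
[idea seems]: (t→(((t→(t→e))→e)→(t→(e→(t→t))))) applied to t yields (((t→(t→e))→e)→(t→(e→(t→t)))).
[[idea seems] knows]: (((t→(t→e))→e)→(t→(e→(t→t)))) applied to ((t→(t→e))→e) yields (t→(e→(t→t))).
[Kai [[idea seems] knows]]: (t→(e→(t→t))) applied to t yields (e→(t→t)).
[[Sam believes] [Kai [[idea seems] knows]]]: (e→(t→t)) applied to e yields (t→t).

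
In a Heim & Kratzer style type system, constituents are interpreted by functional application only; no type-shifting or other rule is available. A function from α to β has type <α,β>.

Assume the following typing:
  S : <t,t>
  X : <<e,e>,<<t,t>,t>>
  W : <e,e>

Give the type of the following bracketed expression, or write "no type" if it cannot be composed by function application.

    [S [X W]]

[X W]: <<e,e>,<<t,t>,t>> applied to <e,e> yields <<t,t>,t>.
[S [X W]]: <<t,t>,t> applied to <t,t> yields t.

t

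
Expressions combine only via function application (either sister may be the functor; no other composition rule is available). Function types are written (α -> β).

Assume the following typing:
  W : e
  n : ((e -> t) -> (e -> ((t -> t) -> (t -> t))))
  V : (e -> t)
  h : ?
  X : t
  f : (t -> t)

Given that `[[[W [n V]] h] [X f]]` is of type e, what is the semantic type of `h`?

For [[[W [n V]] h] [X f]] to have type e with [X f] of type t, [[W [n V]] h] must be the function: [[W [n V]] h] : (t -> e).
For [[W [n V]] h] to have type (t -> e) with [W [n V]] of type ((t -> t) -> (t -> t)), h must be the function: h : (((t -> t) -> (t -> t)) -> (t -> e)).

(((t -> t) -> (t -> t)) -> (t -> e))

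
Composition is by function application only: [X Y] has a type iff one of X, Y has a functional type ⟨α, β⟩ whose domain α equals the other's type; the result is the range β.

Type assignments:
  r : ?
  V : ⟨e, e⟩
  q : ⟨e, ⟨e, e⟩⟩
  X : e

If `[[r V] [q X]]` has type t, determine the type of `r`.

⟨⟨e, e⟩, ⟨⟨e, e⟩, t⟩⟩

At [[r V] [q X]] (required: t): [q X] is ⟨e, e⟩, which is not a function with range t; hence [r V] is the functor — type ⟨⟨e, e⟩, t⟩.
At [r V] (required: ⟨⟨e, e⟩, t⟩): V is ⟨e, e⟩, which is not a function with range ⟨⟨e, e⟩, t⟩; hence r is the functor — type ⟨⟨e, e⟩, ⟨⟨e, e⟩, t⟩⟩.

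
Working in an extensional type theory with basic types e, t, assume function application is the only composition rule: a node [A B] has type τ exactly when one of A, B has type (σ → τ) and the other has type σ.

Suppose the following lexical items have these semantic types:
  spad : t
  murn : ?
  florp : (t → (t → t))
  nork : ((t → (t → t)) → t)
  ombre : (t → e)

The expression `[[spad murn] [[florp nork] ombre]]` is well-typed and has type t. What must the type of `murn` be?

[[spad murn] [[florp nork] ombre]] must have type t. The sister [[florp nork] ombre] has type e; that is not a function onto t, so [spad murn] must be the functor, of type (e → t).
[spad murn] must have type (e → t). The sister spad has type t; that is not a function onto (e → t), so murn must be the functor, of type (t → (e → t)).

(t → (e → t))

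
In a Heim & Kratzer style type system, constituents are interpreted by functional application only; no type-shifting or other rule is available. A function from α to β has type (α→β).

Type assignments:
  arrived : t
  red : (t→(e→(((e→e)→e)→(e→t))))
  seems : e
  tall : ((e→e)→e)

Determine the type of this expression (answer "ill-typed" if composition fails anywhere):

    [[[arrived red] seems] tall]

(e→t)

[arrived red]: red is (t→(e→(((e→e)→e)→(e→t)))), arrived is t; result (e→(((e→e)→e)→(e→t))).
[[arrived red] seems]: [arrived red] is (e→(((e→e)→e)→(e→t))), seems is e; result (((e→e)→e)→(e→t)).
[[[arrived red] seems] tall]: [[arrived red] seems] is (((e→e)→e)→(e→t)), tall is ((e→e)→e); result (e→t).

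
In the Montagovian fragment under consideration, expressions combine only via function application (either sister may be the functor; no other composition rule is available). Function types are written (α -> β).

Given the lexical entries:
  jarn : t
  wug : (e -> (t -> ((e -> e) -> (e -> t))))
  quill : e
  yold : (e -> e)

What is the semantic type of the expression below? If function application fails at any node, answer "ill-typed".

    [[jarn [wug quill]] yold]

(e -> t)

At [wug quill], wug : (e -> (t -> ((e -> e) -> (e -> t)))) takes quill : e, giving (t -> ((e -> e) -> (e -> t))).
At [jarn [wug quill]], [wug quill] : (t -> ((e -> e) -> (e -> t))) takes jarn : t, giving ((e -> e) -> (e -> t)).
At [[jarn [wug quill]] yold], [jarn [wug quill]] : ((e -> e) -> (e -> t)) takes yold : (e -> e), giving (e -> t).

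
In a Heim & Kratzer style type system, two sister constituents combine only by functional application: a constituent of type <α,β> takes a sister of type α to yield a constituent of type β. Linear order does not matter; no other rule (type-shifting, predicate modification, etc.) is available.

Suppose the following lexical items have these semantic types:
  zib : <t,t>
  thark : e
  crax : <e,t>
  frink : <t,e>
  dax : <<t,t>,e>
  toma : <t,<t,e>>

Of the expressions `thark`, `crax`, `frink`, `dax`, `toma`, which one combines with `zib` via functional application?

dax

thark : e — neither side's domain matches the other.
crax : <e,t> — neither side's domain matches the other.
frink : <t,e> — neither side's domain matches the other.
dax — combines: dax : <<t,t>,e> takes zib : <t,t> as argument, giving e.
toma : <t,<t,e>> — neither side's domain matches the other.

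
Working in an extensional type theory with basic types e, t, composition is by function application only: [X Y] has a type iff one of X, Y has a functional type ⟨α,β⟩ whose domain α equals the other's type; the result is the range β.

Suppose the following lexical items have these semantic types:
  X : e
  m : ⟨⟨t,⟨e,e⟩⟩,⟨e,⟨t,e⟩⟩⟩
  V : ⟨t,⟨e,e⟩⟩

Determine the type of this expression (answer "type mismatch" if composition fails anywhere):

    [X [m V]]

[m V]: m is ⟨⟨t,⟨e,e⟩⟩,⟨e,⟨t,e⟩⟩⟩, V is ⟨t,⟨e,e⟩⟩; result ⟨e,⟨t,e⟩⟩.
[X [m V]]: [m V] is ⟨e,⟨t,e⟩⟩, X is e; result ⟨t,e⟩.

⟨t,e⟩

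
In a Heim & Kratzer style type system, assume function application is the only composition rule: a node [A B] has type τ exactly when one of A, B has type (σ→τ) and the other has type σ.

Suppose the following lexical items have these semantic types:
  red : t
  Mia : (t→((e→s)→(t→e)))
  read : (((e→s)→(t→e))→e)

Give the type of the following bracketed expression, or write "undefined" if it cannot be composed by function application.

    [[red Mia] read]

e

[red Mia] — Mia of type (t→((e→s)→(t→e))) combines with red of type t: type ((e→s)→(t→e)).
[[red Mia] read] — read of type (((e→s)→(t→e))→e) combines with [red Mia] of type ((e→s)→(t→e)): type e.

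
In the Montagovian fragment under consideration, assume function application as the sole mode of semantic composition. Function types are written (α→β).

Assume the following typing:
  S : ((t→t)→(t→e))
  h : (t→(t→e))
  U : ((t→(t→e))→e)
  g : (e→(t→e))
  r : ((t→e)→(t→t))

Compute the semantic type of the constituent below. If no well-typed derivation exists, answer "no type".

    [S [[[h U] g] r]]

(t→e)

[h U]: U is ((t→(t→e))→e), h is (t→(t→e)); result e.
[[h U] g]: g is (e→(t→e)), [h U] is e; result (t→e).
[[[h U] g] r]: r is ((t→e)→(t→t)), [[h U] g] is (t→e); result (t→t).
[S [[[h U] g] r]]: S is ((t→t)→(t→e)), [[[h U] g] r] is (t→t); result (t→e).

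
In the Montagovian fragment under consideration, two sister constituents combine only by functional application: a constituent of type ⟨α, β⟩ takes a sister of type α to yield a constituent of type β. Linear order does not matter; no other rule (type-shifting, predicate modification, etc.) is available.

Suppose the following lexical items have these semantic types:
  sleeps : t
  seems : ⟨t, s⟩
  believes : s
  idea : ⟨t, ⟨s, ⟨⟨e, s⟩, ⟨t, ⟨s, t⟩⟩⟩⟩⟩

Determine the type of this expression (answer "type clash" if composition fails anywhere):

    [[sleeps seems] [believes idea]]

[sleeps seems]: seems is ⟨t, s⟩, sleeps is t; result s.
At [believes idea]: neither s nor ⟨t, ⟨s, ⟨⟨e, s⟩, ⟨t, ⟨s, t⟩⟩⟩⟩⟩ can take the other as argument; the node is ill-typed.

type clash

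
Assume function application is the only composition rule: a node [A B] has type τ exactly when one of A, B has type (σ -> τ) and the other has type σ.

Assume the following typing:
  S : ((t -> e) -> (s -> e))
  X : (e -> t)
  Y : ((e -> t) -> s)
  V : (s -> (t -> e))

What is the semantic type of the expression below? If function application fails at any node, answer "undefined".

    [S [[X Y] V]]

[X Y]: ((e -> t) -> s) applied to (e -> t) yields s.
[[X Y] V]: (s -> (t -> e)) applied to s yields (t -> e).
[S [[X Y] V]]: ((t -> e) -> (s -> e)) applied to (t -> e) yields (s -> e).

(s -> e)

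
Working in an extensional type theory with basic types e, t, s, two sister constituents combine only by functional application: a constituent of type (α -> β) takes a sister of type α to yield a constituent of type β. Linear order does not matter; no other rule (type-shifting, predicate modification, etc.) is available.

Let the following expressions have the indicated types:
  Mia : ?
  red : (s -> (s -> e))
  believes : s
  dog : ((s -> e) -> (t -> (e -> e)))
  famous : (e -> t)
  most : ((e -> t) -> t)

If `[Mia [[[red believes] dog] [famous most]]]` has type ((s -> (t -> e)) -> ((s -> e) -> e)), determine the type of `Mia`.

For [Mia [[[red believes] dog] [famous most]]] to have type ((s -> (t -> e)) -> ((s -> e) -> e)) with [[[red believes] dog] [famous most]] of type (e -> e), Mia must be the function: Mia : ((e -> e) -> ((s -> (t -> e)) -> ((s -> e) -> e))).

((e -> e) -> ((s -> (t -> e)) -> ((s -> e) -> e)))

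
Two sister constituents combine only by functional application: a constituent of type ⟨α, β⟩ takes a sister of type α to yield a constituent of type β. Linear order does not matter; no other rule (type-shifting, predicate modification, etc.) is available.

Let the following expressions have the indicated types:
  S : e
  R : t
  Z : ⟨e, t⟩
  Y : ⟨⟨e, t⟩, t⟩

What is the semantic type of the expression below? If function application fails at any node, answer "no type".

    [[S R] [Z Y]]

[S R]: e and t cannot combine by function application — type clash.

no type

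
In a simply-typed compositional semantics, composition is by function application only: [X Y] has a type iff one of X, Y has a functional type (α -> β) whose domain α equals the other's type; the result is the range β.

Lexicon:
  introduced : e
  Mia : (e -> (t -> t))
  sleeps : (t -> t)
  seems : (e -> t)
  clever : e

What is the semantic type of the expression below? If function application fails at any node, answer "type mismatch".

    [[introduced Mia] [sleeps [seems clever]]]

[introduced Mia]: (e -> (t -> t)) applied to e yields (t -> t).
[seems clever]: (e -> t) applied to e yields t.
[sleeps [seems clever]]: (t -> t) applied to t yields t.
[[introduced Mia] [sleeps [seems clever]]]: (t -> t) applied to t yields t.

t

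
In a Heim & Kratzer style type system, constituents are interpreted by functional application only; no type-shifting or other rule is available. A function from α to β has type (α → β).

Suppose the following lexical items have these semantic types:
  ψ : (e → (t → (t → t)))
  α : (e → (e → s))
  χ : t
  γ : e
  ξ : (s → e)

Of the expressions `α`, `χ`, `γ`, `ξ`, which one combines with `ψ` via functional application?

γ

α : (e → (e → s)) — neither side's domain matches the other.
χ : t — neither side's domain matches the other.
γ — combines: ψ : (e → (t → (t → t))) takes γ : e as argument, giving (t → (t → t)).
ξ : (s → e) — neither side's domain matches the other.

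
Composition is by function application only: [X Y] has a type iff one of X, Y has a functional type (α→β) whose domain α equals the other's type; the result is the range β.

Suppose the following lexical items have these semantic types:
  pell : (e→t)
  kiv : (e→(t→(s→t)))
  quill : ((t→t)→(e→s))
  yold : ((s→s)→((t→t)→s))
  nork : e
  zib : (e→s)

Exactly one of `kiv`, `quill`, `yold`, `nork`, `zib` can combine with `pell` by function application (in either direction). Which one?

kiv : (e→(t→(s→t))) — neither side's domain matches the other.
quill : ((t→t)→(e→s)) — neither side's domain matches the other.
yold : ((s→s)→((t→t)→s)) — neither side's domain matches the other.
nork — combines: pell : (e→t) takes nork : e as argument, giving t.
zib : (e→s) — neither side's domain matches the other.

nork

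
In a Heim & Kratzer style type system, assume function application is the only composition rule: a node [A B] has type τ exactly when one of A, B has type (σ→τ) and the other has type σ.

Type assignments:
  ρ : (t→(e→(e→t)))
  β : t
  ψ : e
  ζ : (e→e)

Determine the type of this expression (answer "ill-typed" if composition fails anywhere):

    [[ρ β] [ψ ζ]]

(e→t)

[ρ β] — ρ of type (t→(e→(e→t))) combines with β of type t: type (e→(e→t)).
[ψ ζ] — ζ of type (e→e) combines with ψ of type e: type e.
[[ρ β] [ψ ζ]] — [ρ β] of type (e→(e→t)) combines with [ψ ζ] of type e: type (e→t).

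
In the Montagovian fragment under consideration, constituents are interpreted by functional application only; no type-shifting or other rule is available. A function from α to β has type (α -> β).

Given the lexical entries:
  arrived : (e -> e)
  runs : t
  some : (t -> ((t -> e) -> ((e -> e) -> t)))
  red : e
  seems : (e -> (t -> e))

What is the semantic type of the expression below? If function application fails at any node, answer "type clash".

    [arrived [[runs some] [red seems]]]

t

At [runs some], some : (t -> ((t -> e) -> ((e -> e) -> t))) takes runs : t, giving ((t -> e) -> ((e -> e) -> t)).
At [red seems], seems : (e -> (t -> e)) takes red : e, giving (t -> e).
At [[runs some] [red seems]], [runs some] : ((t -> e) -> ((e -> e) -> t)) takes [red seems] : (t -> e), giving ((e -> e) -> t).
At [arrived [[runs some] [red seems]]], [[runs some] [red seems]] : ((e -> e) -> t) takes arrived : (e -> e), giving t.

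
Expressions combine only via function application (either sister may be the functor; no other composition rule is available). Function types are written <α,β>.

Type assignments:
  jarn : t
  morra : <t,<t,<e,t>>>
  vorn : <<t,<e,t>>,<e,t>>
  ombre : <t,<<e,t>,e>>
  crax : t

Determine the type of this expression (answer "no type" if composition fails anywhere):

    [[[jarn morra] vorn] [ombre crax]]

[jarn morra]: morra is <t,<t,<e,t>>>, jarn is t; result <t,<e,t>>.
[[jarn morra] vorn]: vorn is <<t,<e,t>>,<e,t>>, [jarn morra] is <t,<e,t>>; result <e,t>.
[ombre crax]: ombre is <t,<<e,t>,e>>, crax is t; result <<e,t>,e>.
[[[jarn morra] vorn] [ombre crax]]: [ombre crax] is <<e,t>,e>, [[jarn morra] vorn] is <e,t>; result e.

e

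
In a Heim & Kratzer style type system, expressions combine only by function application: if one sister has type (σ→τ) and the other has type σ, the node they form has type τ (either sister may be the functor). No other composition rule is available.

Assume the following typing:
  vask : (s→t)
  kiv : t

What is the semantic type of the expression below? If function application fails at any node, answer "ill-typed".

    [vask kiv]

[vask kiv]: (s→t) with t — neither is a function whose domain matches the other; composition fails here.

ill-typed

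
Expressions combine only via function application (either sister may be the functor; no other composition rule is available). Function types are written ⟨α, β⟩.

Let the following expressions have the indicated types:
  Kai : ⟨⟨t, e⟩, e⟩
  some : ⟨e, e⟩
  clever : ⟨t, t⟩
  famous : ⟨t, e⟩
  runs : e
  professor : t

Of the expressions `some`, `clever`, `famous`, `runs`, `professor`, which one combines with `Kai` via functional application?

some : ⟨e, e⟩ — no; Kai wants ⟨t, e⟩, and some wants e.
clever : ⟨t, t⟩ — no; Kai wants ⟨t, e⟩, and clever wants t.
famous — combines: Kai : ⟨⟨t, e⟩, e⟩ takes famous : ⟨t, e⟩ as argument, giving e.
runs : e — no; Kai wants ⟨t, e⟩, and runs wants nothing (atomic).
professor : t — no; Kai wants ⟨t, e⟩, and professor wants nothing (atomic).

famous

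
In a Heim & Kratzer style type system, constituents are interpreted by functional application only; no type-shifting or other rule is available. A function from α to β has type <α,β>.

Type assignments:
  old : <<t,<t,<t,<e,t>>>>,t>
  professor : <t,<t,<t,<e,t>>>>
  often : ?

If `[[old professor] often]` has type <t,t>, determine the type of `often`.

<t,<t,t>>

[[old professor] often] must have type <t,t>. The sister [old professor] has type t; that is not a function onto <t,t>, so often must be the functor, of type <t,<t,t>>.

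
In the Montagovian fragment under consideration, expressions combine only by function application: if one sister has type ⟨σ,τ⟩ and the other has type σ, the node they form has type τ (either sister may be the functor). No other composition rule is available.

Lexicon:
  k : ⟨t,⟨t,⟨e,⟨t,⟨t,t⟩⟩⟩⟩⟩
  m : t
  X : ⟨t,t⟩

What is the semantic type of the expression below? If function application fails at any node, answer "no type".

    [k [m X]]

⟨t,⟨e,⟨t,⟨t,t⟩⟩⟩⟩

[m X]: X is ⟨t,t⟩, m is t; result t.
[k [m X]]: k is ⟨t,⟨t,⟨e,⟨t,⟨t,t⟩⟩⟩⟩⟩, [m X] is t; result ⟨t,⟨e,⟨t,⟨t,t⟩⟩⟩⟩.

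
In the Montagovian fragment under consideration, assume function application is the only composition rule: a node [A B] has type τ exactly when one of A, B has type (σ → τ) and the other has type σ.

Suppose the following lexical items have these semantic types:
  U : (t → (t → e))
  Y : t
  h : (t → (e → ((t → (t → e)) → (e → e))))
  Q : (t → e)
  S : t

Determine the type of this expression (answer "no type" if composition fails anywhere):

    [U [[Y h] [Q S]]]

(e → e)

[Y h]: h is (t → (e → ((t → (t → e)) → (e → e)))), Y is t; result (e → ((t → (t → e)) → (e → e))).
[Q S]: Q is (t → e), S is t; result e.
[[Y h] [Q S]]: [Y h] is (e → ((t → (t → e)) → (e → e))), [Q S] is e; result ((t → (t → e)) → (e → e)).
[U [[Y h] [Q S]]]: [[Y h] [Q S]] is ((t → (t → e)) → (e → e)), U is (t → (t → e)); result (e → e).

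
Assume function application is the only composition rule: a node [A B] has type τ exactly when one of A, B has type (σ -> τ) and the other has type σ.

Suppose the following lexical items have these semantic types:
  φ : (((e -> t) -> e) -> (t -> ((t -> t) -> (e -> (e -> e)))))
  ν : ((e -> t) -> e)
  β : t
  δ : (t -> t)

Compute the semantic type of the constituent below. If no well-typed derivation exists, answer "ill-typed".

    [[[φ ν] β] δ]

(e -> (e -> e))

[φ ν] — φ of type (((e -> t) -> e) -> (t -> ((t -> t) -> (e -> (e -> e))))) combines with ν of type ((e -> t) -> e): type (t -> ((t -> t) -> (e -> (e -> e)))).
[[φ ν] β] — [φ ν] of type (t -> ((t -> t) -> (e -> (e -> e)))) combines with β of type t: type ((t -> t) -> (e -> (e -> e))).
[[[φ ν] β] δ] — [[φ ν] β] of type ((t -> t) -> (e -> (e -> e))) combines with δ of type (t -> t): type (e -> (e -> e)).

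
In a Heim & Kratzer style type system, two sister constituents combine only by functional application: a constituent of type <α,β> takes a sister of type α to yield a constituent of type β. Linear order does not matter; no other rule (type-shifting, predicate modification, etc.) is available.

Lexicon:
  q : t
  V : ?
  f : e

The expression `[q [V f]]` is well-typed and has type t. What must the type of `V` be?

[q [V f]] must have type t. The sister q has type t; that is not a function onto t, so [V f] must be the functor, of type <t,t>.
[V f] must have type <t,t>. The sister f has type e; that is not a function onto <t,t>, so V must be the functor, of type <e,<t,t>>.

<e,<t,t>>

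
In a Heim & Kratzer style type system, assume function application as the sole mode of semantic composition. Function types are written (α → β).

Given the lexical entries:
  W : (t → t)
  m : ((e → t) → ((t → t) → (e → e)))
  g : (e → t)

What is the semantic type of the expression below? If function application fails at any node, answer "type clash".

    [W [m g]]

[m g]: functor m : ((e → t) → ((t → t) → (e → e))), argument g : (e → t); result ((t → t) → (e → e)).
[W [m g]]: functor [m g] : ((t → t) → (e → e)), argument W : (t → t); result (e → e).

(e → e)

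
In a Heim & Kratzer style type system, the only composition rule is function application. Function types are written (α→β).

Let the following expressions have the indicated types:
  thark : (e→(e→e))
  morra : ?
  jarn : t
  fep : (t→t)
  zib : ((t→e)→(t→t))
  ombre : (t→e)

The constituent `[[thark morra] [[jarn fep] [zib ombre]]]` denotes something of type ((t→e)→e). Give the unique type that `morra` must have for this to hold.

For [[thark morra] [[jarn fep] [zib ombre]]] to have type ((t→e)→e) with [[jarn fep] [zib ombre]] of type t, [thark morra] must be the function: [thark morra] : (t→((t→e)→e)).
For [thark morra] to have type (t→((t→e)→e)) with thark of type (e→(e→e)), morra must be the function: morra : ((e→(e→e))→(t→((t→e)→e))).

((e→(e→e))→(t→((t→e)→e)))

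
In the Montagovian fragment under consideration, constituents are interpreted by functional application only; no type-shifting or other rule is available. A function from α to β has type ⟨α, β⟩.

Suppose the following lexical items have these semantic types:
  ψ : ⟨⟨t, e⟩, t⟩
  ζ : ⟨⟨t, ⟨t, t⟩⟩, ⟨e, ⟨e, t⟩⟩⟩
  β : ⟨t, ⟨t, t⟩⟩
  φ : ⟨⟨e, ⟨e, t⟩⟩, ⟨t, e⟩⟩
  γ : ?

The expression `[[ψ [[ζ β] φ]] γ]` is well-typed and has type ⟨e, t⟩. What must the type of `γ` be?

⟨t, ⟨e, t⟩⟩

[[ψ [[ζ β] φ]] γ] is required to be ⟨e, t⟩. [ψ [[ζ β] φ]] : t cannot yield ⟨e, t⟩ as functor, so γ : ⟨t, ⟨e, t⟩⟩.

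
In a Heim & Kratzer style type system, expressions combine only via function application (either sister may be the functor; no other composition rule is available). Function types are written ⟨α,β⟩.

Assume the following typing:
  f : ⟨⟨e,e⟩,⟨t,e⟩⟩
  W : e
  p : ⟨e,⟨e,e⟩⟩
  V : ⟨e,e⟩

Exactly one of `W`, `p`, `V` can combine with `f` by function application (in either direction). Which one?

W : e — no; f wants ⟨e,e⟩, and W wants nothing (atomic).
p : ⟨e,⟨e,e⟩⟩ — no; f wants ⟨e,e⟩, and p wants e.
V — combines: f : ⟨⟨e,e⟩,⟨t,e⟩⟩ takes V : ⟨e,e⟩ as argument, giving ⟨t,e⟩.

V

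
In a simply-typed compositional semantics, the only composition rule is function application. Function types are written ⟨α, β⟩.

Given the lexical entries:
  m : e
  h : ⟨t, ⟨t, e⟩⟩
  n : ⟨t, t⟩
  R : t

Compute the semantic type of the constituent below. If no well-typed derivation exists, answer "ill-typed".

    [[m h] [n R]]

ill-typed

At [m h]: neither e nor ⟨t, ⟨t, e⟩⟩ can take the other as argument; the node is ill-typed.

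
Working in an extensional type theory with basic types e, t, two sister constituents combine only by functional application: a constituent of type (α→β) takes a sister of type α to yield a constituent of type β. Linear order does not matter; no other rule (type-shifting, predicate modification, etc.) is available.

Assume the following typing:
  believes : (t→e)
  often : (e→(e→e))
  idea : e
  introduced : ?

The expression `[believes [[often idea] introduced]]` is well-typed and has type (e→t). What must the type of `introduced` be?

((e→e)→((t→e)→(e→t)))

[believes [[often idea] introduced]] must have type (e→t). The sister believes has type (t→e); that is not a function onto (e→t), so [[often idea] introduced] must be the functor, of type ((t→e)→(e→t)).
[[often idea] introduced] must have type ((t→e)→(e→t)). The sister [often idea] has type (e→e); that is not a function onto ((t→e)→(e→t)), so introduced must be the functor, of type ((e→e)→((t→e)→(e→t))).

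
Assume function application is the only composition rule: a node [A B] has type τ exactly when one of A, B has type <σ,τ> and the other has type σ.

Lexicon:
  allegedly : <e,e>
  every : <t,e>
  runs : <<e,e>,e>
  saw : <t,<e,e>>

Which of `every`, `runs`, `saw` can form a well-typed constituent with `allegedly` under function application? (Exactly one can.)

runs

every : <t,e> — neither side's domain matches the other.
runs — combines: runs : <<e,e>,e> takes allegedly : <e,e> as argument, giving e.
saw : <t,<e,e>> — neither side's domain matches the other.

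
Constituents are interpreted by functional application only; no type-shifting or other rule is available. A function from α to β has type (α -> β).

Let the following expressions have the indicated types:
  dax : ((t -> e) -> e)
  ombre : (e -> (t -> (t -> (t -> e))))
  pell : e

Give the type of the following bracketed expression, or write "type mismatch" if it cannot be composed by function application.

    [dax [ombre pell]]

type mismatch

At [ombre pell], ombre : (e -> (t -> (t -> (t -> e)))) takes pell : e, giving (t -> (t -> (t -> e))).
At [dax [ombre pell]]: neither ((t -> e) -> e) nor (t -> (t -> (t -> e))) can take the other as argument; the node is ill-typed.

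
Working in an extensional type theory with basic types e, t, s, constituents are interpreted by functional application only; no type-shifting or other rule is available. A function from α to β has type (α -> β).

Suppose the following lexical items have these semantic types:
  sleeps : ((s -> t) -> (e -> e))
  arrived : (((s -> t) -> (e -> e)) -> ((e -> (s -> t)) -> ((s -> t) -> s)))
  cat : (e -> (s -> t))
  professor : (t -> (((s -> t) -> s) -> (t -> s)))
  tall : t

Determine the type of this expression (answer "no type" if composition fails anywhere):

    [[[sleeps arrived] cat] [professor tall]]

(t -> s)

[sleeps arrived] — arrived of type (((s -> t) -> (e -> e)) -> ((e -> (s -> t)) -> ((s -> t) -> s))) combines with sleeps of type ((s -> t) -> (e -> e)): type ((e -> (s -> t)) -> ((s -> t) -> s)).
[[sleeps arrived] cat] — [sleeps arrived] of type ((e -> (s -> t)) -> ((s -> t) -> s)) combines with cat of type (e -> (s -> t)): type ((s -> t) -> s).
[professor tall] — professor of type (t -> (((s -> t) -> s) -> (t -> s))) combines with tall of type t: type (((s -> t) -> s) -> (t -> s)).
[[[sleeps arrived] cat] [professor tall]] — [professor tall] of type (((s -> t) -> s) -> (t -> s)) combines with [[sleeps arrived] cat] of type ((s -> t) -> s): type (t -> s).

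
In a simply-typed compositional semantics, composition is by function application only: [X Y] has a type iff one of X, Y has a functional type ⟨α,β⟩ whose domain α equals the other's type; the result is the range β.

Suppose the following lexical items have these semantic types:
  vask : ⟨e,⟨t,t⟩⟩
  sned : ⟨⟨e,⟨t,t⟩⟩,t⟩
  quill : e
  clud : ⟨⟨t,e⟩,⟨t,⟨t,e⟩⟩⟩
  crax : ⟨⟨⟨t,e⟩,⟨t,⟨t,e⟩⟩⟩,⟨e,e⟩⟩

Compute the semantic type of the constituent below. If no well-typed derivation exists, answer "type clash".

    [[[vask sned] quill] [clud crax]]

type clash

[vask sned]: functor sned : ⟨⟨e,⟨t,t⟩⟩,t⟩, argument vask : ⟨e,⟨t,t⟩⟩; result t.
At [[vask sned] quill]: neither t nor e can take the other as argument; the node is ill-typed.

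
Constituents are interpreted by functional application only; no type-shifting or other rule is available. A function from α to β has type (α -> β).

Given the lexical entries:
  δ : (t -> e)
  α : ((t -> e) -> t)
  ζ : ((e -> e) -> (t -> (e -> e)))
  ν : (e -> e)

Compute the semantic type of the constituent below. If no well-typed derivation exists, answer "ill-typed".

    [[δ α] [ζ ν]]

[δ α]: ((t -> e) -> t) applied to (t -> e) yields t.
[ζ ν]: ((e -> e) -> (t -> (e -> e))) applied to (e -> e) yields (t -> (e -> e)).
[[δ α] [ζ ν]]: (t -> (e -> e)) applied to t yields (e -> e).

(e -> e)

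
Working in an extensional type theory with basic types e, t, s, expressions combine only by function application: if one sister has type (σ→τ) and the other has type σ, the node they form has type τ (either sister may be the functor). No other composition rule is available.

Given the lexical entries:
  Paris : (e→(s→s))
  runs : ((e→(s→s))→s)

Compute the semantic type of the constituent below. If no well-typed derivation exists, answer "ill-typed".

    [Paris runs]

[Paris runs]: runs is ((e→(s→s))→s), Paris is (e→(s→s)); result s.

s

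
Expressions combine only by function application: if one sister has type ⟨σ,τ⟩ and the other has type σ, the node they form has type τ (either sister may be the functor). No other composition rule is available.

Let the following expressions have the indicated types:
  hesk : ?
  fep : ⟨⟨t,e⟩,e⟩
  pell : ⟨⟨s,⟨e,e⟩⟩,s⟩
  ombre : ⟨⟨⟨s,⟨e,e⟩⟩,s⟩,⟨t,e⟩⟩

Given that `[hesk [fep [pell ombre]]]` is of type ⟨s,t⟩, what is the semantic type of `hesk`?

[hesk [fep [pell ombre]]] must have type ⟨s,t⟩. The sister [fep [pell ombre]] has type e; that is not a function onto ⟨s,t⟩, so hesk must be the functor, of type ⟨e,⟨s,t⟩⟩.

⟨e,⟨s,t⟩⟩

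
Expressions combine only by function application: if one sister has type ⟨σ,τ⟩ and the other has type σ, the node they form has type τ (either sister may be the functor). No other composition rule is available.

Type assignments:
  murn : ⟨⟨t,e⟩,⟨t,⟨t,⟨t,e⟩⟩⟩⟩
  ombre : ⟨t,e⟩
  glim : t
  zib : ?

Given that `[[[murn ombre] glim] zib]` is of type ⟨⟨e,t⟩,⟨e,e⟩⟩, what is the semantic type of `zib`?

⟨⟨t,⟨t,e⟩⟩,⟨⟨e,t⟩,⟨e,e⟩⟩⟩

[[[murn ombre] glim] zib] is required to be ⟨⟨e,t⟩,⟨e,e⟩⟩. [[murn ombre] glim] : ⟨t,⟨t,e⟩⟩ cannot yield ⟨⟨e,t⟩,⟨e,e⟩⟩ as functor, so zib : ⟨⟨t,⟨t,e⟩⟩,⟨⟨e,t⟩,⟨e,e⟩⟩⟩.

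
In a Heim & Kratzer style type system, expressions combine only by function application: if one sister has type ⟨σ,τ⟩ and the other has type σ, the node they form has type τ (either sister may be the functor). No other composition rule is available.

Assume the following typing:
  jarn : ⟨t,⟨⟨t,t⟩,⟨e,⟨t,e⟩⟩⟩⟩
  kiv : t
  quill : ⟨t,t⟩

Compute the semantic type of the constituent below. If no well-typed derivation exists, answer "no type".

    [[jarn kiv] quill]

⟨e,⟨t,e⟩⟩

[jarn kiv]: ⟨t,⟨⟨t,t⟩,⟨e,⟨t,e⟩⟩⟩⟩ applied to t yields ⟨⟨t,t⟩,⟨e,⟨t,e⟩⟩⟩.
[[jarn kiv] quill]: ⟨⟨t,t⟩,⟨e,⟨t,e⟩⟩⟩ applied to ⟨t,t⟩ yields ⟨e,⟨t,e⟩⟩.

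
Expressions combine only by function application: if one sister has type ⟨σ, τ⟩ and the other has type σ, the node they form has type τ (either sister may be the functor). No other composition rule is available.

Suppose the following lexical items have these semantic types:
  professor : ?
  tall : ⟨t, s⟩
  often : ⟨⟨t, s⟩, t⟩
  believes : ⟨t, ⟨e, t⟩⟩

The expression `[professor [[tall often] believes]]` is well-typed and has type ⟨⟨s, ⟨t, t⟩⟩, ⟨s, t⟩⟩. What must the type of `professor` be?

⟨⟨e, t⟩, ⟨⟨s, ⟨t, t⟩⟩, ⟨s, t⟩⟩⟩

[professor [[tall often] believes]] must have type ⟨⟨s, ⟨t, t⟩⟩, ⟨s, t⟩⟩. The sister [[tall often] believes] has type ⟨e, t⟩; that is not a function onto ⟨⟨s, ⟨t, t⟩⟩, ⟨s, t⟩⟩, so professor must be the functor, of type ⟨⟨e, t⟩, ⟨⟨s, ⟨t, t⟩⟩, ⟨s, t⟩⟩⟩.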